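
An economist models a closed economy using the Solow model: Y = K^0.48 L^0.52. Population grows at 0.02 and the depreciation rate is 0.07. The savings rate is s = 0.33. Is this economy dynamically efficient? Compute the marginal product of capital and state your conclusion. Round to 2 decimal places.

Break-even investment rate: n + δ = 0.02 + 0.07 = 0.09.
Steady-state k*: s·k^0.48 = 0.09·k gives k* = (0.33/0.09)^(1/0.52) ≈ 12.1657.
MPK = 0.48·12.1657^(-0.52) ≈ 0.1309.
MPK > n+δ = 0.09, so the economy is dynamically efficient (under-saving).

dynamically efficient; MPK ≈ 0.13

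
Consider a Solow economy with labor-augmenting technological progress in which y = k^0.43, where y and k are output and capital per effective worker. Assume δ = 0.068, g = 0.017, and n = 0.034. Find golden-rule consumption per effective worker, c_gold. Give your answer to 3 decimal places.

c_gold ≈ 1.502

n + g + δ = 0.034 + 0.017 + 0.068 = 0.119.
Golden rule sets MPK = n+g+δ: 0.43·k^(0.43−1) = 0.119, so k_gold = (0.43/0.119)^(1/0.57) ≈ 9.5238.
y_gold = 9.5238^0.43 ≈ 2.6357.
c_gold = y_gold − (n+g+δ)·k_gold = 2.6357 − 0.119·9.5238 ≈ 1.5023.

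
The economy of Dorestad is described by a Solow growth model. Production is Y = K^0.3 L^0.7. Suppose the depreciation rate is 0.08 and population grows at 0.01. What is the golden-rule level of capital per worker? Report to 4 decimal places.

k_gold ≈ 5.5843

Break-even investment rate: n + δ = 0.01 + 0.08 = 0.09.
Golden rule sets MPK = n+δ: 0.3·k^(0.3−1) = 0.09, so k_gold = (0.3/0.09)^(1/0.7) ≈ 5.5843.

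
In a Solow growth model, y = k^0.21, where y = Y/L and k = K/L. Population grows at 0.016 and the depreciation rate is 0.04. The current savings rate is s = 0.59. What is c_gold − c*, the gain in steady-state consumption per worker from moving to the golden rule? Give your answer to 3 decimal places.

Break-even investment rate: n + δ = 0.016 + 0.04 = 0.056.
Current steady state (s = 0.59): k* = (0.59/0.056)^(1/0.79) ≈ 19.7020, y* = 19.7020^0.21 ≈ 1.8700, c* = (1−0.59)·1.8700 ≈ 0.7667.
Maximizing c = f(k) − (n+δ)·k gives f'(k) = n+δ, i.e. 0.21·k^(0.21−1) = 0.056, so k_gold = (0.21/0.056)^(1/0.79) ≈ 5.3287.
y_gold = 5.3287^0.21 ≈ 1.4210, c_gold = y_gold − 0.056·k_gold ≈ 1.1226.
Gain: Δc = 1.1226 − 0.7667 ≈ 0.3559.

Δc ≈ 0.356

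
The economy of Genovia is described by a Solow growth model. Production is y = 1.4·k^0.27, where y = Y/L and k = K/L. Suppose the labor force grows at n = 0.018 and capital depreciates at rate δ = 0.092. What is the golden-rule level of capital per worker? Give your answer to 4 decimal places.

Capital per worker breaks even when investment replaces (n + δ)·k; here n + δ = 0.11.
At the golden rule the marginal product of capital equals n+δ: 0.27·1.4·k^(0.27−1) = 0.11. Solving, k_gold = (0.27·1.4/0.11)^(1/0.73) ≈ 5.4248.

k_gold ≈ 5.4248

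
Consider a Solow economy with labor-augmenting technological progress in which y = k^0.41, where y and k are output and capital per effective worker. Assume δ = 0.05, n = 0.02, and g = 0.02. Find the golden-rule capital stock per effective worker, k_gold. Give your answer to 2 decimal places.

The effective depreciation rate is n + g + δ = 0.02 + 0.02 + 0.05 = 0.09.
Maximizing c = f(k) − (n+g+δ)·k gives f'(k) = n+g+δ, i.e. 0.41·k^(0.41−1) = 0.09, so k_gold = (0.41/0.09)^(1/0.59) ≈ 13.0669.

k_gold ≈ 13.07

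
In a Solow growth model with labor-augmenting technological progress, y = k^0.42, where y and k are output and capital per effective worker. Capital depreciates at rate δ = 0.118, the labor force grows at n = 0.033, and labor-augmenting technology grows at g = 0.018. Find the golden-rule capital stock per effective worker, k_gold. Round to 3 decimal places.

k_gold ≈ 4.805

n + g + δ = 0.033 + 0.018 + 0.118 = 0.169.
Golden rule sets MPK = n+g+δ: 0.42·k^(0.42−1) = 0.169, so k_gold = (0.42/0.169)^(1/0.58) ≈ 4.8046.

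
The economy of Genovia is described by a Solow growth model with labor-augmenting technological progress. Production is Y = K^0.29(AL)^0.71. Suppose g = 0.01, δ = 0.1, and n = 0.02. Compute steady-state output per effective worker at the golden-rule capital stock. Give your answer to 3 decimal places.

n + g + δ = 0.02 + 0.01 + 0.1 = 0.13.
Setting f'(k) = n+g+δ gives 0.29·k^(0.29−1) = 0.13, hence k_gold = (0.29/0.13)^(1/0.71) ≈ 3.0959.
Output: y_gold = k_gold^0.29 = 3.0959^0.29 ≈ 1.3878.

y_gold ≈ 1.388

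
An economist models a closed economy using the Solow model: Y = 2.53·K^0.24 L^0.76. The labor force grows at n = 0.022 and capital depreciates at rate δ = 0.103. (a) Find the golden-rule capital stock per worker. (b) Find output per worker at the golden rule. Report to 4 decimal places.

n + δ = 0.022 + 0.103 = 0.125.
Golden rule sets MPK = n+δ: 0.24·2.53·k^(0.24−1) = 0.125, so k_gold = (0.24·2.53/0.125)^(1/0.76) ≈ 8.0018.
y_gold = 2.53·8.0018^0.24 ≈ 4.1676.

(a) k_gold ≈ 8.0018; (b) y_gold ≈ 4.1676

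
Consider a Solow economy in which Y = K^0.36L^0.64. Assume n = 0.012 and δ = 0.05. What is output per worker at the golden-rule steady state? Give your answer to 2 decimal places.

y_gold ≈ 2.69

Break-even investment rate: n + δ = 0.012 + 0.05 = 0.062.
Golden rule sets MPK = n+δ: 0.36·k^(0.36−1) = 0.062, so k_gold = (0.36/0.062)^(1/0.64) ≈ 15.6175.
Output: y_gold = k_gold^0.36 = 15.6175^0.36 ≈ 2.6897.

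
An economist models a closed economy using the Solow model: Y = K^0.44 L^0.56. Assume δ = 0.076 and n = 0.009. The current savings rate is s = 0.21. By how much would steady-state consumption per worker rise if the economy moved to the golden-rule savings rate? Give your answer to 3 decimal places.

Δc ≈ 0.430

n + δ = 0.009 + 0.076 = 0.085.
Current steady state (s = 0.21): k* = (0.21/0.085)^(1/0.56) ≈ 5.0284, y* = 5.0284^0.44 ≈ 2.0353, c* = (1−0.21)·2.0353 ≈ 1.6079.
Golden rule sets MPK = n+δ: 0.44·k^(0.44−1) = 0.085, so k_gold = (0.44/0.085)^(1/0.56) ≈ 18.8391.
y_gold = 18.8391^0.44 ≈ 3.6394, c_gold = y_gold − 0.085·k_gold ≈ 2.0380.
Gain: Δc = 2.0380 − 1.6079 ≈ 0.4302.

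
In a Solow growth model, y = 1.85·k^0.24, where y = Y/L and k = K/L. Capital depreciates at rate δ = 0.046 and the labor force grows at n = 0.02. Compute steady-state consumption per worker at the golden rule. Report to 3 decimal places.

c_gold ≈ 2.567

Capital per worker breaks even when investment replaces (n + δ)·k; here n + δ = 0.066.
Golden rule sets MPK = n+δ: 0.24·1.85·k^(0.24−1) = 0.066, so k_gold = (0.24·1.85/0.066)^(1/0.76) ≈ 12.2818.
y_gold = 1.85·12.2818^0.24 ≈ 3.3775.
c_gold = y_gold − (n+δ)·k_gold = 3.3775 − 0.066·12.2818 ≈ 2.5669.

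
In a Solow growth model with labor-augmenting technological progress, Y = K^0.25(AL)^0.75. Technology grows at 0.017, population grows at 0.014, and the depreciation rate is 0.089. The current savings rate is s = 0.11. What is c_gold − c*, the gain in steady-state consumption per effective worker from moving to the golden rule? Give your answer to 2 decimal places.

Δc ≈ 0.09

Break-even investment rate: n + g + δ = 0.014 + 0.017 + 0.089 = 0.12.
Current steady state (s = 0.11): k* = (0.11/0.12)^(1/0.75) ≈ 0.8905, y* = 0.8905^0.25 ≈ 0.9714, c* = (1−0.11)·0.9714 ≈ 0.8646.
Maximizing c = f(k) − (n+g+δ)·k gives f'(k) = n+g+δ, i.e. 0.25·k^(0.25−1) = 0.12, so k_gold = (0.25/0.12)^(1/0.75) ≈ 2.6608.
y_gold = 2.6608^0.25 ≈ 1.2772, c_gold = y_gold − 0.12·k_gold ≈ 0.9579.
Gain: Δc = 0.9579 − 0.8646 ≈ 0.0933.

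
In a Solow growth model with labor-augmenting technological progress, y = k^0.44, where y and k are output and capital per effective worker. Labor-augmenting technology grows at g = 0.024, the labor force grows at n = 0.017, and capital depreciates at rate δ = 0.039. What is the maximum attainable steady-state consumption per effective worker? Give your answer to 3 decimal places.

c_gold ≈ 2.137

n + g + δ = 0.017 + 0.024 + 0.039 = 0.08.
Maximizing c = f(k) − (n+g+δ)·k gives f'(k) = n+g+δ, i.e. 0.44·k^(0.44−1) = 0.08, so k_gold = (0.44/0.08)^(1/0.56) ≈ 20.9931.
y_gold = 20.9931^0.44 ≈ 3.8169.
c_gold = y_gold − (n+g+δ)·k_gold = 3.8169 − 0.08·20.9931 ≈ 2.1375.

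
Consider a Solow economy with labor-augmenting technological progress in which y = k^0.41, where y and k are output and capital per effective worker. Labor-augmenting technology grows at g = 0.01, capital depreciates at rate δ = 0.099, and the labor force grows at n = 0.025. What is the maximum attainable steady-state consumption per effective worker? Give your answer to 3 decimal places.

n + g + δ = 0.025 + 0.01 + 0.099 = 0.134.
Golden rule sets MPK = n+g+δ: 0.41·k^(0.41−1) = 0.134, so k_gold = (0.41/0.134)^(1/0.59) ≈ 6.6556.
y_gold = 6.6556^0.41 ≈ 2.1752.
c_gold = y_gold − (n+g+δ)·k_gold = 2.1752 − 0.134·6.6556 ≈ 1.2834.

c_gold ≈ 1.283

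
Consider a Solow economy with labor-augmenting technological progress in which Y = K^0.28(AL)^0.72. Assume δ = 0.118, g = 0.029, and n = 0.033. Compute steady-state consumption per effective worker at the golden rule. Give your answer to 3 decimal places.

c_gold ≈ 0.855

Break-even investment rate: n + g + δ = 0.033 + 0.029 + 0.118 = 0.18.
Maximizing c = f(k) − (n+g+δ)·k gives f'(k) = n+g+δ, i.e. 0.28·k^(0.28−1) = 0.18, so k_gold = (0.28/0.18)^(1/0.72) ≈ 1.8472.
y_gold = 1.8472^0.28 ≈ 1.1875.
c_gold = y_gold − (n+g+δ)·k_gold = 1.1875 − 0.18·1.8472 ≈ 0.8550.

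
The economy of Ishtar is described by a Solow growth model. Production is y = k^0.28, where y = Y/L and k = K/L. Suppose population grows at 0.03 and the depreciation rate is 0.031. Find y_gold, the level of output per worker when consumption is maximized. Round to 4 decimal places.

y_gold ≈ 1.8087

The effective depreciation rate is n + δ = 0.03 + 0.031 = 0.061.
Maximizing c = f(k) − (n+δ)·k gives f'(k) = n+δ, i.e. 0.28·k^(0.28−1) = 0.061, so k_gold = (0.28/0.061)^(1/0.72) ≈ 8.3024.
Output: y_gold = k_gold^0.28 = 8.3024^0.28 ≈ 1.8087.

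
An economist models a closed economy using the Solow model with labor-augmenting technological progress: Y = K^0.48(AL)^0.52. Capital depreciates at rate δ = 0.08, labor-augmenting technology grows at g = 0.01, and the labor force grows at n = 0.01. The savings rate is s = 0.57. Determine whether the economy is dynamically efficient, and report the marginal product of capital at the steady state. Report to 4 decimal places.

n + g + δ = 0.01 + 0.01 + 0.08 = 0.1.
Steady-state k*: s·k^0.48 = 0.1·k gives k* = (0.57/0.1)^(1/0.52) ≈ 28.4188.
MPK = 0.48·28.4188^(-0.52) ≈ 0.0842.
MPK < n+g+δ = 0.1, so the economy is dynamically inefficient (over-saving).

dynamically inefficient; MPK ≈ 0.0842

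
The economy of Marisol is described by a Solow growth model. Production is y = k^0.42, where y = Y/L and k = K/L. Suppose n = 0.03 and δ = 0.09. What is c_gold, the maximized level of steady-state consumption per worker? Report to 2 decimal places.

c_gold ≈ 1.44

The effective depreciation rate is n + δ = 0.03 + 0.09 = 0.12.
Maximizing c = f(k) − (n+δ)·k gives f'(k) = n+δ, i.e. 0.42·k^(0.42−1) = 0.12, so k_gold = (0.42/0.12)^(1/0.58) ≈ 8.6706.
y_gold = 8.6706^0.42 ≈ 2.4773.
c_gold = y_gold − (n+δ)·k_gold = 2.4773 − 0.12·8.6706 ≈ 1.4368.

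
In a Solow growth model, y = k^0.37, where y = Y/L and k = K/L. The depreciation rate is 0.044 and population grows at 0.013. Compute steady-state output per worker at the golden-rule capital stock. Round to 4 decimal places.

n + δ = 0.013 + 0.044 = 0.057.
Golden rule sets MPK = n+δ: 0.37·k^(0.37−1) = 0.057, so k_gold = (0.37/0.057)^(1/0.63) ≈ 19.4719.
Output: y_gold = k_gold^0.37 = 19.4719^0.37 ≈ 2.9997.

y_gold ≈ 2.9997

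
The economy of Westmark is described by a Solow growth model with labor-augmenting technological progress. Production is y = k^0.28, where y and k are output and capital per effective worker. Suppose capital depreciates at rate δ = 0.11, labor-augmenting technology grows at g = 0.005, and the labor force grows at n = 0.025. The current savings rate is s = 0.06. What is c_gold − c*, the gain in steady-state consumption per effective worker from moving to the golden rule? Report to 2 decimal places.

Δc ≈ 0.27

The effective depreciation rate is n + g + δ = 0.025 + 0.005 + 0.11 = 0.14.
Current steady state (s = 0.06): k* = (0.06/0.14)^(1/0.72) ≈ 0.3083, y* = 0.3083^0.28 ≈ 0.7193, c* = (1−0.06)·0.7193 ≈ 0.6761.
Maximizing c = f(k) − (n+g+δ)·k gives f'(k) = n+g+δ, i.e. 0.28·k^(0.28−1) = 0.14, so k_gold = (0.28/0.14)^(1/0.72) ≈ 2.6188.
y_gold = 2.6188^0.28 ≈ 1.3094, c_gold = y_gold − 0.14·k_gold ≈ 0.9428.
Gain: Δc = 0.9428 − 0.6761 ≈ 0.2666.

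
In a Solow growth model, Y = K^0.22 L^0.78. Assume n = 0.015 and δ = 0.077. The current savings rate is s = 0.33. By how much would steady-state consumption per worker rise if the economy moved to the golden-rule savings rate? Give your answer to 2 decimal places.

Break-even investment rate: n + δ = 0.015 + 0.077 = 0.092.
Current steady state (s = 0.33): k* = (0.33/0.092)^(1/0.78) ≈ 5.1427, y* = 5.1427^0.22 ≈ 1.4337, c* = (1−0.33)·1.4337 ≈ 0.9606.
Setting f'(k) = n+δ gives 0.22·k^(0.22−1) = 0.092, hence k_gold = (0.22/0.092)^(1/0.78) ≈ 3.0579.
y_gold = 3.0579^0.22 ≈ 1.2788, c_gold = y_gold − 0.092·k_gold ≈ 0.9974.
Gain: Δc = 0.9974 − 0.9606 ≈ 0.0369.

Δc ≈ 0.04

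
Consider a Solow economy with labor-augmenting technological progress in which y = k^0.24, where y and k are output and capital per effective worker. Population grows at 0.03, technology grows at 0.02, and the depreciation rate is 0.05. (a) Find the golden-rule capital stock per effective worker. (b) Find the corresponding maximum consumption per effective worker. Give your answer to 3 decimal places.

(a) k_gold ≈ 3.164; (b) c_gold ≈ 1.002

The effective depreciation rate is n + g + δ = 0.03 + 0.02 + 0.05 = 0.1.
At the golden rule the marginal product of capital equals n+g+δ: 0.24·k^(0.24−1) = 0.1. Solving, k_gold = (0.24/0.1)^(1/0.76) ≈ 3.1643.
y_gold = 3.1643^0.24 ≈ 1.3185; c_gold = y_gold − 0.1·k_gold ≈ 1.0020.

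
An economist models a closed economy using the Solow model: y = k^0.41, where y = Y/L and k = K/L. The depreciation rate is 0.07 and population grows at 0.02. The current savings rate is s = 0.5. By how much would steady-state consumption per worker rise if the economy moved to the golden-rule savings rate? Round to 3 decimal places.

Capital per worker breaks even when investment replaces (n + δ)·k; here n + δ = 0.09.
Current steady state (s = 0.5): k* = (0.5/0.09)^(1/0.59) ≈ 18.2915, y* = 18.2915^0.41 ≈ 3.2925, c* = (1−0.5)·3.2925 ≈ 1.6462.
Setting f'(k) = n+δ gives 0.41·k^(0.41−1) = 0.09, hence k_gold = (0.41/0.09)^(1/0.59) ≈ 13.0669.
y_gold = 13.0669^0.41 ≈ 2.8683, c_gold = y_gold − 0.09·k_gold ≈ 1.6923.
Gain: Δc = 1.6923 − 1.6462 ≈ 0.0461.

Δc ≈ 0.046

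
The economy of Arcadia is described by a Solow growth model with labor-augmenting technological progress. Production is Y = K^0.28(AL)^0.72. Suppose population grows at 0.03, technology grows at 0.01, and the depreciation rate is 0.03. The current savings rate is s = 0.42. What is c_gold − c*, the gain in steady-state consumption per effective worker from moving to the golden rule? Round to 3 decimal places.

Δc ≈ 0.070

n + g + δ = 0.03 + 0.01 + 0.03 = 0.07.
Current steady state (s = 0.42): k* = (0.42/0.07)^(1/0.72) ≈ 12.0439, y* = 12.0439^0.28 ≈ 2.0073, c* = (1−0.42)·2.0073 ≈ 1.1642.
At the golden rule the marginal product of capital equals n+g+δ: 0.28·k^(0.28−1) = 0.07. Solving, k_gold = (0.28/0.07)^(1/0.72) ≈ 6.8580.
y_gold = 6.8580^0.28 ≈ 1.7145, c_gold = y_gold − 0.07·k_gold ≈ 1.2344.
Gain: Δc = 1.2344 − 1.1642 ≈ 0.0702.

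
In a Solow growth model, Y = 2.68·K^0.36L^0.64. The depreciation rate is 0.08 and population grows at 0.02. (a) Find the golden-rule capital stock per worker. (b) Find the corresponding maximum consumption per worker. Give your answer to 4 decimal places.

(a) k_gold ≈ 34.5289; (b) c_gold ≈ 6.1385

Capital per worker breaks even when investment replaces (n + δ)·k; here n + δ = 0.1.
Golden rule sets MPK = n+δ: 0.36·2.68·k^(0.36−1) = 0.1, so k_gold = (0.36·2.68/0.1)^(1/0.64) ≈ 34.5289.
y_gold = 2.68·34.5289^0.36 ≈ 9.5914; c_gold = y_gold − 0.1·k_gold ≈ 6.1385.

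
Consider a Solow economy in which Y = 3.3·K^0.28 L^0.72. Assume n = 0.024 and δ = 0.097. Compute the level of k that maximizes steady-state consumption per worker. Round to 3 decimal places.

n + δ = 0.024 + 0.097 = 0.121.
Setting f'(k) = n+δ gives 0.28·3.3·k^(0.28−1) = 0.121, hence k_gold = (0.28·3.3/0.121)^(1/0.72) ≈ 16.8357.

k_gold ≈ 16.836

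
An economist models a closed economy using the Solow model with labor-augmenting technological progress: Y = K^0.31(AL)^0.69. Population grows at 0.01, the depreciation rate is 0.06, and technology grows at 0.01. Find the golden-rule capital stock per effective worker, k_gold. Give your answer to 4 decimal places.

k_gold ≈ 7.1214

Capital per effective worker breaks even when investment replaces (n + g + δ)·k; here n + g + δ = 0.08.
Golden rule sets MPK = n+g+δ: 0.31·k^(0.31−1) = 0.08, so k_gold = (0.31/0.08)^(1/0.69) ≈ 7.1214.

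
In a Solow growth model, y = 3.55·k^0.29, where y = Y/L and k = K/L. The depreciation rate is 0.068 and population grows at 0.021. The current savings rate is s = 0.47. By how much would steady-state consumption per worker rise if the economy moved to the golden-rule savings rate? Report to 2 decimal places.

Break-even investment rate: n + δ = 0.021 + 0.068 = 0.089.
Current steady state (s = 0.47): k* = (0.47·3.55/0.089)^(1/0.71) ≈ 62.0680, y* = 3.55·62.0680^0.29 ≈ 11.7533, c* = (1−0.47)·11.7533 ≈ 6.2293.
At the golden rule the marginal product of capital equals n+δ: 0.29·3.55·k^(0.29−1) = 0.089. Solving, k_gold = (0.29·3.55/0.089)^(1/0.71) ≈ 31.4424.
y_gold = 3.55·31.4424^0.29 ≈ 9.6496, c_gold = y_gold − 0.089·k_gold ≈ 6.8512.
Gain: Δc = 6.8512 − 6.2293 ≈ 0.6219.

Δc ≈ 0.62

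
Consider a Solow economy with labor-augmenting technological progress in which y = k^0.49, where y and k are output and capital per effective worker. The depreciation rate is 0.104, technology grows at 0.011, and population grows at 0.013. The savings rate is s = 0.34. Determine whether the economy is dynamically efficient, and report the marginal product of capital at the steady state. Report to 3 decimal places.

The effective depreciation rate is n + g + δ = 0.013 + 0.011 + 0.104 = 0.128.
Steady-state k*: s·k^0.49 = 0.128·k gives k* = (0.34/0.128)^(1/0.51) ≈ 6.7905.
MPK = 0.49·6.7905^(-0.51) ≈ 0.1845.
MPK > n+g+δ = 0.128, so the economy is dynamically efficient (under-saving).

dynamically efficient; MPK ≈ 0.184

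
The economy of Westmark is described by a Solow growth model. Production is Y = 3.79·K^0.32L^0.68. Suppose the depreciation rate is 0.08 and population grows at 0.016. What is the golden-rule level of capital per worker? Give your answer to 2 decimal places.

n + δ = 0.016 + 0.08 = 0.096.
Setting f'(k) = n+δ gives 0.32·3.79·k^(0.32−1) = 0.096, hence k_gold = (0.32·3.79/0.096)^(1/0.68) ≈ 41.6754.

k_gold ≈ 41.68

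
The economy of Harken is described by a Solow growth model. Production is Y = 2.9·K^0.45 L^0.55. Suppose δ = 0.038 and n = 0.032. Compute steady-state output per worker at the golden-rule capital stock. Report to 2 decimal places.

Break-even investment rate: n + δ = 0.032 + 0.038 = 0.07.
Setting f'(k) = n+δ gives 0.45·2.9·k^(0.45−1) = 0.07, hence k_gold = (0.45·2.9/0.07)^(1/0.55) ≈ 204.1845.
Output: y_gold = 2.9·k_gold^0.45 = 2.9·204.1845^0.45 ≈ 31.7620.

y_gold ≈ 31.76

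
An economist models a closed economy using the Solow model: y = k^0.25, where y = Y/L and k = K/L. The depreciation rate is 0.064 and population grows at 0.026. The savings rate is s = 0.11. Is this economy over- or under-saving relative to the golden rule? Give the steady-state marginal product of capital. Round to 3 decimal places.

under-saving; MPK ≈ 0.205

The effective depreciation rate is n + δ = 0.026 + 0.064 = 0.09.
Steady-state k*: s·k^0.25 = 0.09·k gives k* = (0.11/0.09)^(1/0.75) ≈ 1.3068.
MPK = 0.25·1.3068^(-0.75) ≈ 0.2045.
MPK > n+δ = 0.09, so the economy is dynamically efficient (under-saving).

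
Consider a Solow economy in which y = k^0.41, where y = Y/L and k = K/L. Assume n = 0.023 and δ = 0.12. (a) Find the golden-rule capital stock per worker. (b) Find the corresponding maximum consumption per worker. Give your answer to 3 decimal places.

(a) k_gold ≈ 5.961; (b) c_gold ≈ 1.227

Break-even investment rate: n + δ = 0.023 + 0.12 = 0.143.
Golden rule sets MPK = n+δ: 0.41·k^(0.41−1) = 0.143, so k_gold = (0.41/0.143)^(1/0.59) ≈ 5.9612.
y_gold = 5.9612^0.41 ≈ 2.0792; c_gold = y_gold − 0.143·k_gold ≈ 1.2267.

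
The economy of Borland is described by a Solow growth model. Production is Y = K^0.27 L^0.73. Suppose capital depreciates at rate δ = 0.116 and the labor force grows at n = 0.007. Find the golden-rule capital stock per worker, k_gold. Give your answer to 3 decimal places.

k_gold ≈ 2.936

Break-even investment rate: n + δ = 0.007 + 0.116 = 0.123.
Setting f'(k) = n+δ gives 0.27·k^(0.27−1) = 0.123, hence k_gold = (0.27/0.123)^(1/0.73) ≈ 2.9360.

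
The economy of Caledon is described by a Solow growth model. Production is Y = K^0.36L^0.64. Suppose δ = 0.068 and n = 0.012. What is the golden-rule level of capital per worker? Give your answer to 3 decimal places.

Capital per worker breaks even when investment replaces (n + δ)·k; here n + δ = 0.08.
Golden rule sets MPK = n+δ: 0.36·k^(0.36−1) = 0.08, so k_gold = (0.36/0.08)^(1/0.64) ≈ 10.4868.

k_gold ≈ 10.487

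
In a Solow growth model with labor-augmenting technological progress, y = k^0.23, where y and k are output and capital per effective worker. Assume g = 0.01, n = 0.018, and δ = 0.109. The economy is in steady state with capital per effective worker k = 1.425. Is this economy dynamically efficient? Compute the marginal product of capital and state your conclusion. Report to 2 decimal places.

n + g + δ = 0.018 + 0.01 + 0.109 = 0.137.
MPK = 0.23·k^(0.23−1) = 0.23·1.425^(-0.77) ≈ 0.1751.
MPK > 0.137, so the economy is dynamically efficient (under-saving).

dynamically efficient; MPK ≈ 0.18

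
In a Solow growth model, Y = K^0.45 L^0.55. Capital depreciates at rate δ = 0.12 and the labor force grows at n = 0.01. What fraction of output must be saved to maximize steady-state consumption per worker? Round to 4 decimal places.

s_gold = 0.4500

The effective depreciation rate is n + δ = 0.01 + 0.12 = 0.13.
At the golden rule MPK = n+δ, and in any Cobb-Douglas steady state s = (n+δ)·k/y = MPK·k/y = capital's share 0.45.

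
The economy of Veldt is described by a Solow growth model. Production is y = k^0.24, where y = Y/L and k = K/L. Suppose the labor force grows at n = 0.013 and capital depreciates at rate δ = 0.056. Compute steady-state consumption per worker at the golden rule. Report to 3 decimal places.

Capital per worker breaks even when investment replaces (n + δ)·k; here n + δ = 0.069.
Golden rule sets MPK = n+δ: 0.24·k^(0.24−1) = 0.069, so k_gold = (0.24/0.069)^(1/0.76) ≈ 5.1561.
y_gold = 5.1561^0.24 ≈ 1.4824.
c_gold = y_gold − (n+δ)·k_gold = 1.4824 − 0.069·5.1561 ≈ 1.1266.

c_gold ≈ 1.127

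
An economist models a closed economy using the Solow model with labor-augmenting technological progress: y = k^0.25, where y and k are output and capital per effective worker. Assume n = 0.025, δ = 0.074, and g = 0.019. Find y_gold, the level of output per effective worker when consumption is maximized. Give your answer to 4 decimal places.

y_gold ≈ 1.2844

n + g + δ = 0.025 + 0.019 + 0.074 = 0.118.
At the golden rule the marginal product of capital equals n+g+δ: 0.25·k^(0.25−1) = 0.118. Solving, k_gold = (0.25/0.118)^(1/0.75) ≈ 2.7211.
Output: y_gold = k_gold^0.25 = 2.7211^0.25 ≈ 1.2844.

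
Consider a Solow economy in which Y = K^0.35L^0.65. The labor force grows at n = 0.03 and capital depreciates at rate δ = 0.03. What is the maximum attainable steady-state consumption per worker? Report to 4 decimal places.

n + δ = 0.03 + 0.03 = 0.06.
At the golden rule the marginal product of capital equals n+δ: 0.35·k^(0.35−1) = 0.06. Solving, k_gold = (0.35/0.06)^(1/0.65) ≈ 15.0776.
y_gold = 15.0776^0.35 ≈ 2.5847.
c_gold = y_gold − (n+δ)·k_gold = 2.5847 − 0.06·15.0776 ≈ 1.6801.

c_gold ≈ 1.6801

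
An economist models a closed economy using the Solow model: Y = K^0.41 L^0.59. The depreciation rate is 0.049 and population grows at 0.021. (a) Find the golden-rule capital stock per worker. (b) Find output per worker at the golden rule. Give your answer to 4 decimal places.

n + δ = 0.021 + 0.049 = 0.07.
Setting f'(k) = n+δ gives 0.41·k^(0.41−1) = 0.07, hence k_gold = (0.41/0.07)^(1/0.59) ≈ 20.0061.
y_gold = 20.0061^0.41 ≈ 3.4157.

(a) k_gold ≈ 20.0061; (b) y_gold ≈ 3.4157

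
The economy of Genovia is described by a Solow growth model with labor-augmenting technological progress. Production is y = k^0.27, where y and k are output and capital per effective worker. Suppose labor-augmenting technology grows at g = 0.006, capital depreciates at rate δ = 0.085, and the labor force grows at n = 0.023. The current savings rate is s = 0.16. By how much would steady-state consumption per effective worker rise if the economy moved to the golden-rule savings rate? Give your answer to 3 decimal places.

Δc ≈ 0.052

Break-even investment rate: n + g + δ = 0.023 + 0.006 + 0.085 = 0.114.
Current steady state (s = 0.16): k* = (0.16/0.114)^(1/0.73) ≈ 1.5910, y* = 1.5910^0.27 ≈ 1.1336, c* = (1−0.16)·1.1336 ≈ 0.9522.
Maximizing c = f(k) − (n+g+δ)·k gives f'(k) = n+g+δ, i.e. 0.27·k^(0.27−1) = 0.114, so k_gold = (0.27/0.114)^(1/0.73) ≈ 3.2580.
y_gold = 3.2580^0.27 ≈ 1.3756, c_gold = y_gold − 0.114·k_gold ≈ 1.0042.
Gain: Δc = 1.0042 − 0.9522 ≈ 0.0520.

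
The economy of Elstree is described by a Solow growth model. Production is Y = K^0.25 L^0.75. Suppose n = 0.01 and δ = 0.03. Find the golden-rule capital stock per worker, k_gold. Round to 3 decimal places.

k_gold ≈ 11.513

Break-even investment rate: n + δ = 0.01 + 0.03 = 0.04.
Golden rule sets MPK = n+δ: 0.25·k^(0.25−1) = 0.04, so k_gold = (0.25/0.04)^(1/0.75) ≈ 11.5126.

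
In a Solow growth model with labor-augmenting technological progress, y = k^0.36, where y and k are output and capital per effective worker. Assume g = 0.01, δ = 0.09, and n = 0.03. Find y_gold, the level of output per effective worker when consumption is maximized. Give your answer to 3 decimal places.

Capital per effective worker breaks even when investment replaces (n + g + δ)·k; here n + g + δ = 0.13.
At the golden rule the marginal product of capital equals n+g+δ: 0.36·k^(0.36−1) = 0.13. Solving, k_gold = (0.36/0.13)^(1/0.64) ≈ 4.9112.
Output: y_gold = k_gold^0.36 = 4.9112^0.36 ≈ 1.7735.

y_gold ≈ 1.773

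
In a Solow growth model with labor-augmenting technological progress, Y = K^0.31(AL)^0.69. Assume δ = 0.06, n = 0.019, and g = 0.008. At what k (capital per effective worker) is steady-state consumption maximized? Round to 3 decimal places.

Capital per effective worker breaks even when investment replaces (n + g + δ)·k; here n + g + δ = 0.087.
At the golden rule the marginal product of capital equals n+g+δ: 0.31·k^(0.31−1) = 0.087. Solving, k_gold = (0.31/0.087)^(1/0.69) ≈ 6.3063.

k_gold ≈ 6.306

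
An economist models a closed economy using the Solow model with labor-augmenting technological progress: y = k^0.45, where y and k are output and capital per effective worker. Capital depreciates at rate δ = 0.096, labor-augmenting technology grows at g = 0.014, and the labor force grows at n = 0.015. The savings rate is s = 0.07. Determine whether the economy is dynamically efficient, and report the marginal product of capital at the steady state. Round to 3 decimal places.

dynamically efficient; MPK ≈ 0.804

The effective depreciation rate is n + g + δ = 0.015 + 0.014 + 0.096 = 0.125.
Steady-state k*: s·k^0.45 = 0.125·k gives k* = (0.07/0.125)^(1/0.55) ≈ 0.3485.
MPK = 0.45·0.3485^(-0.55) ≈ 0.8036.
MPK > n+g+δ = 0.125, so the economy is dynamically efficient (under-saving).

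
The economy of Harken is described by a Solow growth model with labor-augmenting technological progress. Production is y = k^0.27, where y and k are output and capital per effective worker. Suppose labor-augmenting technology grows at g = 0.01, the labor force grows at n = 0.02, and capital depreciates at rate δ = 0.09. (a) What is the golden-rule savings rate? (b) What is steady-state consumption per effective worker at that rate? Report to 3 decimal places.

(a) s_gold = 0.270; (b) c_gold ≈ 0.985

Capital per effective worker breaks even when investment replaces (n + g + δ)·k; here n + g + δ = 0.12.
For Cobb-Douglas, s_gold equals capital's share: s_gold = 0.27.
Maximizing c = f(k) − (n+g+δ)·k gives f'(k) = n+g+δ, i.e. 0.27·k^(0.27−1) = 0.12, so k_gold = (0.27/0.12)^(1/0.73) ≈ 3.0370.
y_gold = 3.0370^0.27 ≈ 1.3498; c_gold = (1−0.27)·y_gold ≈ 0.9853.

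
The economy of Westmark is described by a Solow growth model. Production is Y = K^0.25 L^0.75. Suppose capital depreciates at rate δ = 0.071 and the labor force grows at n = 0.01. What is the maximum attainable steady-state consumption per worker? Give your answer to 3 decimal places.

n + δ = 0.01 + 0.071 = 0.081.
Maximizing c = f(k) − (n+δ)·k gives f'(k) = n+δ, i.e. 0.25·k^(0.25−1) = 0.081, so k_gold = (0.25/0.081)^(1/0.75) ≈ 4.4937.
y_gold = 4.4937^0.25 ≈ 1.4560.
c_gold = y_gold − (n+δ)·k_gold = 1.4560 − 0.081·4.4937 ≈ 1.0920.

c_gold ≈ 1.092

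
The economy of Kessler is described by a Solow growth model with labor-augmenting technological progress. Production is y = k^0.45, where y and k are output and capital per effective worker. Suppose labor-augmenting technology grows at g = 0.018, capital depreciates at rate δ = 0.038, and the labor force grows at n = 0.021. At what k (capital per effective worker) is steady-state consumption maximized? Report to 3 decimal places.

The effective depreciation rate is n + g + δ = 0.021 + 0.018 + 0.038 = 0.077.
Golden rule sets MPK = n+g+δ: 0.45·k^(0.45−1) = 0.077, so k_gold = (0.45/0.077)^(1/0.55) ≈ 24.7765.

k_gold ≈ 24.776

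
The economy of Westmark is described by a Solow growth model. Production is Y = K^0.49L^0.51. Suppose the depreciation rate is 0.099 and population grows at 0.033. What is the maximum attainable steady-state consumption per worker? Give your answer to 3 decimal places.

c_gold ≈ 1.798

n + δ = 0.033 + 0.099 = 0.132.
Setting f'(k) = n+δ gives 0.49·k^(0.49−1) = 0.132, hence k_gold = (0.49/0.132)^(1/0.51) ≈ 13.0890.
y_gold = 13.0890^0.49 ≈ 3.5260.
c_gold = y_gold − (n+δ)·k_gold = 3.5260 − 0.132·13.0890 ≈ 1.7983.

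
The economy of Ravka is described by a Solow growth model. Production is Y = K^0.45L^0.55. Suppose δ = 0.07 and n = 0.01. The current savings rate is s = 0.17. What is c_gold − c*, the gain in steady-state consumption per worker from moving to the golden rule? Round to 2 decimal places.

Δc ≈ 0.72

n + δ = 0.01 + 0.07 = 0.08.
Current steady state (s = 0.17): k* = (0.17/0.08)^(1/0.55) ≈ 3.9373, y* = 3.9373^0.45 ≈ 1.8528, c* = (1−0.17)·1.8528 ≈ 1.5379.
Setting f'(k) = n+δ gives 0.45·k^(0.45−1) = 0.08, hence k_gold = (0.45/0.08)^(1/0.55) ≈ 23.1132.
y_gold = 23.1132^0.45 ≈ 4.1090, c_gold = y_gold − 0.08·k_gold ≈ 2.2600.
Gain: Δc = 2.2600 − 1.5379 ≈ 0.7221.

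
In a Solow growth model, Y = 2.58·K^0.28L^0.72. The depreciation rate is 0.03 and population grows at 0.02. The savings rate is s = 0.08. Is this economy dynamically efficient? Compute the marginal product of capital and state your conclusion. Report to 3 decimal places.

dynamically efficient; MPK ≈ 0.175

The effective depreciation rate is n + δ = 0.02 + 0.03 = 0.05.
Steady-state k*: s·A·k^0.28 = 0.05·k gives k* = (0.08·2.58/0.05)^(1/0.72) ≈ 7.1646.
MPK = 0.28·2.58·7.1646^(-0.72) ≈ 0.1750.
MPK > n+δ = 0.05, so the economy is dynamically efficient (under-saving).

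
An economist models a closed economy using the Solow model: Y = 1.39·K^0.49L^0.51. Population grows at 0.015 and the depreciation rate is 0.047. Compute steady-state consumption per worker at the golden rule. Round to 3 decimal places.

c_gold ≈ 7.089

Capital per worker breaks even when investment replaces (n + δ)·k; here n + δ = 0.062.
At the golden rule the marginal product of capital equals n+δ: 0.49·1.39·k^(0.49−1) = 0.062. Solving, k_gold = (0.49·1.39/0.062)^(1/0.51) ≈ 109.8555.
y_gold = 1.39·109.8555^0.49 ≈ 13.9001.
c_gold = y_gold − (n+δ)·k_gold = 13.9001 − 0.062·109.8555 ≈ 7.0890.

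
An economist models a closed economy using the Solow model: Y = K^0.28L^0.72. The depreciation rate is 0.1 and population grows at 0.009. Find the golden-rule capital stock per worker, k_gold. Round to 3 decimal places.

Break-even investment rate: n + δ = 0.009 + 0.1 = 0.109.
At the golden rule the marginal product of capital equals n+δ: 0.28·k^(0.28−1) = 0.109. Solving, k_gold = (0.28/0.109)^(1/0.72) ≈ 3.7074.

k_gold ≈ 3.707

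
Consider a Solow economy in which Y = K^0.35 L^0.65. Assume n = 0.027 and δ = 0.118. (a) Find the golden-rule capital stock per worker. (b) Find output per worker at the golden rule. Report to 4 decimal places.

(a) k_gold ≈ 3.8794; (b) y_gold ≈ 1.6072

n + δ = 0.027 + 0.118 = 0.145.
At the golden rule the marginal product of capital equals n+δ: 0.35·k^(0.35−1) = 0.145. Solving, k_gold = (0.35/0.145)^(1/0.65) ≈ 3.8794.
y_gold = 3.8794^0.35 ≈ 1.6072.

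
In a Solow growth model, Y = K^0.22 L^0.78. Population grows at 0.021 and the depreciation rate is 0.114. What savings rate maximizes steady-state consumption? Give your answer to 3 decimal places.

s_gold = 0.220

Capital per worker breaks even when investment replaces (n + δ)·k; here n + δ = 0.135.
At the golden rule MPK = n+δ, and in any Cobb-Douglas steady state s = (n+δ)·k/y = MPK·k/y = capital's share 0.22.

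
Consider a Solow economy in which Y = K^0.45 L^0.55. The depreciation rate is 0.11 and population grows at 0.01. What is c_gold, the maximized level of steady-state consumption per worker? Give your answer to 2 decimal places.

n + δ = 0.01 + 0.11 = 0.12.
At the golden rule the marginal product of capital equals n+δ: 0.45·k^(0.45−1) = 0.12. Solving, k_gold = (0.45/0.12)^(1/0.55) ≈ 11.0584.
y_gold = 11.0584^0.45 ≈ 2.9489.
c_gold = y_gold − (n+δ)·k_gold = 2.9489 − 0.12·11.0584 ≈ 1.6219.

c_gold ≈ 1.62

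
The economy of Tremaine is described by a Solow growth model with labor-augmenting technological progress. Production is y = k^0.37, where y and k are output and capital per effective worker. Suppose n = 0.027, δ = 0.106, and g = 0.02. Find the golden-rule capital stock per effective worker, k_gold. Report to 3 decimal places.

Break-even investment rate: n + g + δ = 0.027 + 0.02 + 0.106 = 0.153.
Setting f'(k) = n+g+δ gives 0.37·k^(0.37−1) = 0.153, hence k_gold = (0.37/0.153)^(1/0.63) ≈ 4.0621.

k_gold ≈ 4.062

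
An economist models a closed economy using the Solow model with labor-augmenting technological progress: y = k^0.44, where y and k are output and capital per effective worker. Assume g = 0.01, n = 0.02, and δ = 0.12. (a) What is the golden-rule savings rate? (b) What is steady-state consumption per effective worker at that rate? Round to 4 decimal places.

(a) s_gold = 0.4400; (b) c_gold ≈ 1.3044

The effective depreciation rate is n + g + δ = 0.02 + 0.01 + 0.12 = 0.15.
For Cobb-Douglas, s_gold equals capital's share: s_gold = 0.44.
Setting f'(k) = n+g+δ gives 0.44·k^(0.44−1) = 0.15, hence k_gold = (0.44/0.15)^(1/0.56) ≈ 6.8324.
y_gold = 6.8324^0.44 ≈ 2.3292; c_gold = (1−0.44)·y_gold ≈ 1.3044.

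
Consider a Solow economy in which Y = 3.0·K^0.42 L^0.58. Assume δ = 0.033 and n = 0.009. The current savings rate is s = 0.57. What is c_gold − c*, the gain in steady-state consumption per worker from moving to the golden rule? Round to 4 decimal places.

n + δ = 0.009 + 0.033 = 0.042.
Current steady state (s = 0.57): k* = (0.57·3.0/0.042)^(1/0.58) ≈ 596.2461, y* = 3.0·596.2461^0.42 ≈ 43.9339, c* = (1−0.57)·43.9339 ≈ 18.8916.
Maximizing c = f(k) − (n+δ)·k gives f'(k) = n+δ, i.e. 0.42·3.0·k^(0.42−1) = 0.042, so k_gold = (0.42·3.0/0.042)^(1/0.58) ≈ 352.1768.
y_gold = 3.0·352.1768^0.42 ≈ 35.2177, c_gold = y_gold − 0.042·k_gold ≈ 20.4263.
Gain: Δc = 20.4263 − 18.8916 ≈ 1.5347.

Δc ≈ 1.5347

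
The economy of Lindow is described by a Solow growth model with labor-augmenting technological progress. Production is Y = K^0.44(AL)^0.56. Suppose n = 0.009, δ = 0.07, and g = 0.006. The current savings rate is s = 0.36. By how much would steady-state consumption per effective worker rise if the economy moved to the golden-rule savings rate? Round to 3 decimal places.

Break-even investment rate: n + g + δ = 0.009 + 0.006 + 0.07 = 0.085.
Current steady state (s = 0.36): k* = (0.36/0.085)^(1/0.56) ≈ 13.1654, y* = 13.1654^0.44 ≈ 3.1085, c* = (1−0.36)·3.1085 ≈ 1.9894.
Maximizing c = f(k) − (n+g+δ)·k gives f'(k) = n+g+δ, i.e. 0.44·k^(0.44−1) = 0.085, so k_gold = (0.44/0.085)^(1/0.56) ≈ 18.8391.
y_gold = 18.8391^0.44 ≈ 3.6394, c_gold = y_gold − 0.085·k_gold ≈ 2.0380.
Gain: Δc = 2.0380 − 1.9894 ≈ 0.0486.

Δc ≈ 0.049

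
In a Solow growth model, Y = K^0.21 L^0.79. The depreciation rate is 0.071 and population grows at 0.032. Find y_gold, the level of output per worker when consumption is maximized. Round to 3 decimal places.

n + δ = 0.032 + 0.071 = 0.103.
Golden rule sets MPK = n+δ: 0.21·k^(0.21−1) = 0.103, so k_gold = (0.21/0.103)^(1/0.79) ≈ 2.4639.
Output: y_gold = k_gold^0.21 = 2.4639^0.21 ≈ 1.2085.

y_gold ≈ 1.208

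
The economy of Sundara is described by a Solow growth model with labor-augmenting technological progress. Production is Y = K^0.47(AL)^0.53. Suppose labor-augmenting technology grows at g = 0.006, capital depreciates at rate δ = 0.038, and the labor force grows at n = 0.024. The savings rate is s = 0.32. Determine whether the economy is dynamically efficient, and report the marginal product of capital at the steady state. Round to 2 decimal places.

The effective depreciation rate is n + g + δ = 0.024 + 0.006 + 0.038 = 0.068.
Steady-state k*: s·k^0.47 = 0.068·k gives k* = (0.32/0.068)^(1/0.53) ≈ 18.5838.
MPK = 0.47·18.5838^(-0.53) ≈ 0.0999.
MPK > n+g+δ = 0.068, so the economy is dynamically efficient (under-saving).

dynamically efficient; MPK ≈ 0.10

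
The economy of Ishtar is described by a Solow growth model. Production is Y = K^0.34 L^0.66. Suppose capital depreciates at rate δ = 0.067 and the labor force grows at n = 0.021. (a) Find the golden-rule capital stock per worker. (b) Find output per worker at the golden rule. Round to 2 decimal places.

Capital per worker breaks even when investment replaces (n + δ)·k; here n + δ = 0.088.
At the golden rule the marginal product of capital equals n+δ: 0.34·k^(0.34−1) = 0.088. Solving, k_gold = (0.34/0.088)^(1/0.66) ≈ 7.7515.
y_gold = 7.7515^0.34 ≈ 2.0063.

(a) k_gold ≈ 7.75; (b) y_gold ≈ 2.01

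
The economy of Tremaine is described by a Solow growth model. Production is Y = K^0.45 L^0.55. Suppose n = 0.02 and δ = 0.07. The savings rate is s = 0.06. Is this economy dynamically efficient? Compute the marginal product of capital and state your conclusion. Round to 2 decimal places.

n + δ = 0.02 + 0.07 = 0.09.
Steady-state k*: s·k^0.45 = 0.09·k gives k* = (0.06/0.09)^(1/0.55) ≈ 0.4784.
MPK = 0.45·0.4784^(-0.55) ≈ 0.6750.
MPK > n+δ = 0.09, so the economy is dynamically efficient (under-saving).

dynamically efficient; MPK ≈ 0.68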